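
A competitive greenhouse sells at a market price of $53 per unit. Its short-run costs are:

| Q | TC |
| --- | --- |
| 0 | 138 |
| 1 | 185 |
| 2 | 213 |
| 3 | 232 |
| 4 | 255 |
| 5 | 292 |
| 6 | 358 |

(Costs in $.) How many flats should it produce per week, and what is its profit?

Profit at each row (π = 53Q − TC): Q=0: -138; Q=1: -132; Q=2: -107; Q=3: -73; Q=4: -43; Q=5: -27; Q=6: -40.
Profit is maximized at Q = 5. AVC there is 154/5 = $30.80 ≤ P, so producing beats shutting down (which would give -$138).

Q = 5; profit = -$27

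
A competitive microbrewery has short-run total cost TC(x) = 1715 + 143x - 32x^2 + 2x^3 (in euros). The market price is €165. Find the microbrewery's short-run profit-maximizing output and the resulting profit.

AVC = 143 - 32x + 2x^2 has its minimum €15 at x = 8; price €165 clears that bar, so the firm operates.
MC = 143 - 64x + 6x^2. Setting P = MC and taking the root on the rising branch gives x* = 11.
TR = 165·11 = 1815. TC = 1715 + 363 = 2078. Profit = 1815 − 2078 = -€263.
That loss of €263 beats the €1715 the firm would lose by shutting down; producing recovers €1452 of fixed cost.

Profit = -€263 at x = 11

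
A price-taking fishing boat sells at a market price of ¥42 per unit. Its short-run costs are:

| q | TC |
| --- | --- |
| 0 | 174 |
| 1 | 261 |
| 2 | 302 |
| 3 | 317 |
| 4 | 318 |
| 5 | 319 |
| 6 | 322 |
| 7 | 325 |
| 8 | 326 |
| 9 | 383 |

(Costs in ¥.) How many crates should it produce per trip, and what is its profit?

Compute π = P·q − TC at each output: q=0: -174; q=1: -219; q=2: -218; q=3: -191; q=4: -150; q=5: -109; q=6: -70; q=7: -31; q=8: 10; q=9: -5.
Profit is maximized at q = 8. AVC there is 152/8 = ¥19 ≤ P, so producing beats shutting down (which would give -¥174).

q = 8; profit = ¥10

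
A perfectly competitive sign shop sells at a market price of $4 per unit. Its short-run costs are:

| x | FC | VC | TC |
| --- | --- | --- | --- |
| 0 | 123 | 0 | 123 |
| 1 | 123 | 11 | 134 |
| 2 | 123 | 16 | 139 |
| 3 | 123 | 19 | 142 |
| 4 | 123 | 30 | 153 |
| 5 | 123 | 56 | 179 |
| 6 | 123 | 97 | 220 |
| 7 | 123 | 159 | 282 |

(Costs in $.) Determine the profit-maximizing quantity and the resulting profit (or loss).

x = 0 (shut down); profit = -$123

Tabulate TR − TC: x=0: -123; x=1: -130; x=2: -131; x=3: -130; x=4: -137; x=5: -159; x=6: -196; x=7: -254.
Profit is highest at x = 0. Equivalently, the lowest AVC in the table is 19/3 ≈ $6.33 at x = 3, and P = $4 falls below it — price never covers variable cost, so the firm shuts down and loses only its fixed cost.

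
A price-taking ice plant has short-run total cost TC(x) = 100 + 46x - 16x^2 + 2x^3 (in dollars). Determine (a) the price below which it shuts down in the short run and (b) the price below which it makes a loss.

Shutdown price = $14; break-even price = $36

Shutdown price = min AVC. AVC = 46 - 16x + 2x^2, with vertex at x = 4 and minimum $14.
ATC = 100/x + 46 - 16x + 2x^2. Setting dATC/dx = −100/x^2 − 16 + 4x = 0 gives x = 5 (since 4·5^3 − 16·5^2 = 100).
min ATC = 100/5 + 46 − 16·5 + 2·5^2 = $36. That is the break-even price.
Between these two prices the firm operates at a loss; above $36 it earns a profit.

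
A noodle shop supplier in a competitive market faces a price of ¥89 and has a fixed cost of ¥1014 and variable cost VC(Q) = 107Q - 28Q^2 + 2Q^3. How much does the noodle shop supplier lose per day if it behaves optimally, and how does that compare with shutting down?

AVC = 107 - 28Q + 2Q^2; min AVC = ¥9 at Q = 7. Since P = ¥89 ≥ min AVC, the firm produces.
MC = 107 - 56Q + 6Q^2. Setting P = MC and taking the root on the rising branch gives Q* = 9.
TR = 89·9 = 801. TC = 1014 + 153 = 1167. Profit = 801 − 1167 = -¥366.
By producing, the firm covers all variable cost plus ¥648 of fixed cost; shutting down would lose the full ¥1014.

Profit = -¥366 at Q = 9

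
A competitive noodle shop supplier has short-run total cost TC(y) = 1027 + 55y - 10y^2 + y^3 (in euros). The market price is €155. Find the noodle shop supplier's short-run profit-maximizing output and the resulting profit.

AVC = 55 - 10y + y^2; min AVC = €30 at y = 5. Since P = €155 ≥ min AVC, the firm produces.
With MC = 55 - 20y + 3y^2, P = MC on the upward-sloping part at y* = 10.
TR = 155·10 = 1550. TC = 1027 + 550 = 1577. Profit = 1550 − 1577 = -€27.
By producing, the firm covers all variable cost plus €1000 of fixed cost; shutting down would lose the full €1027.

Profit = -€27 at y = 10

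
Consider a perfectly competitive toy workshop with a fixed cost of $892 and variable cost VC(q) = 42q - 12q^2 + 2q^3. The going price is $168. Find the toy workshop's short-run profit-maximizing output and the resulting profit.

AVC = 42 - 12q + 2q^2 has its minimum $24 at q = 3; price $168 clears that bar, so the firm operates.
MC = 42 - 24q + 6q^2. Setting P = MC and taking the root on the rising branch gives q* = 7.
TR = 168·7 = 1176. TC = 892 + 392 = 1284. Profit = 1176 − 1284 = -$108.
Shutting down would mean losing the fixed cost of $892, so operating at a loss of $108 is better by $784.

Profit = -$108 at q = 7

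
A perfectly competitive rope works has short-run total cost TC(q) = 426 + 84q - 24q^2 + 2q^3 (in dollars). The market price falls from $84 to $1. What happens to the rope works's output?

Output falls from 8 to 0 (the firm shuts down)

AVC = 84 - 24q + 2q^2, minimized at q = 6 where min AVC = $12. MC = 84 - 48q + 6q^2.
At P = $84 ≥ min AVC, set P = MC on the rising branch: q = 8.
At P = $1 < min AVC = $12, price no longer covers variable cost at any output, so the firm shuts down: q = 0.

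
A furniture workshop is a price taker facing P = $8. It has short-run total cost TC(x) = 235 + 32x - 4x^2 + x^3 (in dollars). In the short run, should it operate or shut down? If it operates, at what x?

Shut down

Strip out fixed cost: VC = 32x - 4x^2 + x^3. Then AVC = 32 - 4x + x^2 and MC = 32 - 8x + 3x^2.
AVC hits its minimum where MC = AVC, at x = 2, giving min AVC = 32 - 4·2 + 2^2 = $28.
With P < min AVC ($8 < $28), every unit sold adds to the loss.
The firm minimizes its loss by shutting down and losing only its fixed cost of $235.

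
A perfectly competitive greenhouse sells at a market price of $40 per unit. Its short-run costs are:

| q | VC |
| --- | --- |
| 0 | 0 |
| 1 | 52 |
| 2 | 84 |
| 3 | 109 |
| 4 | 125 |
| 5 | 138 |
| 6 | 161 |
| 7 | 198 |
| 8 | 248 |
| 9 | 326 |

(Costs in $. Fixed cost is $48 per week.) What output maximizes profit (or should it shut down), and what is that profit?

q = 7; profit = $34

Tabulate TR − TC: q=0: -48; q=1: -60; q=2: -52; q=3: -37; q=4: -13; q=5: 14; q=6: 31; q=7: 34; q=8: 24; q=9: -14.
Profit is maximized at q = 7. AVC there is 198/7 = $28.29 ≤ P, so producing beats shutting down (which would give -$48).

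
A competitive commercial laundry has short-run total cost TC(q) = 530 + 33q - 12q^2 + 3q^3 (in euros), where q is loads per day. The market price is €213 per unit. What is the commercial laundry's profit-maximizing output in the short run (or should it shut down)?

Variable cost is VC = 33q - 12q^2 + 3q^3, so AVC = VC/q = 33 - 12q + 3q^2 and MC = dTC/dq = 33 - 24q + 9q^2.
AVC is minimized where dAVC/dq = -12 + 6q = 0, at q = 2; min AVC = 33 - 12·2 + 3·2^2 = €21.
Because €213 ≥ €21, revenue can cover variable cost; the firm operates.
Solving P = MC: -180 - 24q + 9q^2 = 0 ⇒ q = -10/3 or 6. On the upward-sloping branch, q* = 6.
Check: AVC at q = 6 is €69 ≤ P, so revenue covers variable cost.
Profit = P·q − TC = 213·6 − 944 = €334.

Produce at q = 6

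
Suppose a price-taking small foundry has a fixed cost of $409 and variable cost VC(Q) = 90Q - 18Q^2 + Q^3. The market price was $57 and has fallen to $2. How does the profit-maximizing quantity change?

Output falls from 11 to 0 (the firm shuts down)

MC = 90 - 36Q + 3Q^2; the shutdown threshold is min AVC = $9 (at Q = 9).
With P = $57 above the shutdown price, P = MC gives Q = 11.
At P = $2 < min AVC = $9, price no longer covers variable cost at any output, so the firm shuts down: Q = 0.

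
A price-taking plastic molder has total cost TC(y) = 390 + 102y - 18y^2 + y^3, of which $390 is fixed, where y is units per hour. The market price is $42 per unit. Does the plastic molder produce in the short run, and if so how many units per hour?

Produce at y = 10

From TC, MC = TC'(y) = 102 - 36y + 3y^2 and AVC = VC/y = 102 - 18y + y^2.
AVC is minimized where dAVC/dy = -18 + 2y = 0, at y = 9; min AVC = 102 - 18·9 + 9^2 = $21.
Because $42 ≥ $21, revenue can cover variable cost; the firm operates.
Solving P = MC: 60 - 36y + 3y^2 = 0 ⇒ y = 2 or 10. On the upward-sloping branch, y* = 10.
Check: AVC at y = 10 is $22 ≤ P, so revenue covers variable cost.
Profit = P·y − TC = 42·10 − 610 = -$190, a loss, but smaller than the $390 fixed cost the firm would lose by shutting down.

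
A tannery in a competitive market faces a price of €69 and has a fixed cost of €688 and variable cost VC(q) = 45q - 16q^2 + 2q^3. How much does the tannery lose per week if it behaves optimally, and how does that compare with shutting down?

Profit = -€400 at q = 6

AVC = 45 - 16q + 2q^2; min AVC = €13 at q = 4. Since P = €69 ≥ min AVC, the firm produces.
With MC = 45 - 32q + 6q^2, P = MC on the upward-sloping part at q* = 6.
TR = 69·6 = 414. TC = 688 + 126 = 814. Profit = 414 − 814 = -€400.
By producing, the firm covers all variable cost plus €288 of fixed cost; shutting down would lose the full €688.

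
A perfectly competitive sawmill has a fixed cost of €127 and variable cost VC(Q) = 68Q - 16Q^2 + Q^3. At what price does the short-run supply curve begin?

The shutdown price is the minimum of AVC. VC = 68Q - 16Q^2 + Q^3, so AVC = 68 - 16Q + Q^2.
At the minimum of AVC, MC = AVC. MC = 68 - 32Q + 3Q^2; setting MC = AVC gives 2Q^2 - 16Q = 0, so Q = 8. min AVC = 4.
The firm shuts down for any P below €4.

€4 per unit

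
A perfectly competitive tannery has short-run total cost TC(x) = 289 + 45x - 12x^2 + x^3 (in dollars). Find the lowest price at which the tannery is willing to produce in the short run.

$9 per unit

The shutdown price is the minimum of AVC. VC = 45x - 12x^2 + x^3, so AVC = 45 - 12x + x^2.
At the minimum of AVC, MC = AVC. MC = 45 - 24x + 3x^2; setting MC = AVC gives 2x^2 - 12x = 0, so x = 6. min AVC = 9.
So the shutdown price is $9.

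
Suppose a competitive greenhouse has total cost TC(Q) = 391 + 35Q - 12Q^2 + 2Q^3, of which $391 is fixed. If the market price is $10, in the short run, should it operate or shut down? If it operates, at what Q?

Shut down

Strip out fixed cost: VC = 35Q - 12Q^2 + 2Q^3. Then AVC = 35 - 12Q + 2Q^2 and MC = 35 - 24Q + 6Q^2.
The AVC parabola has its vertex at Q = 12/4 = 3, where AVC = 35 - 12·3 + 2·3^2 = $17.
Since P = $10 < min AVC = $17, price fails to cover variable cost at any output.
Shutting down limits the loss to fixed cost, $391.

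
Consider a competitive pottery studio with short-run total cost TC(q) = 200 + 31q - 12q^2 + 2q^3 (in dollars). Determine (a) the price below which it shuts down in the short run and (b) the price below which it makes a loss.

Shutdown price = min AVC. AVC = 31 - 12q + 2q^2, with vertex at q = 3 and minimum $13.
ATC = 200/q + 31 - 12q + 2q^2. Setting dATC/dq = −200/q^2 − 12 + 4q = 0 gives q = 5 (since 4·5^3 − 12·5^2 = 200).
min ATC = 200/5 + 31 − 12·5 + 2·5^2 = $61. That is the break-even price.
Between these two prices the firm operates at a loss; above $61 it earns a profit.

Shutdown price = $13; break-even price = $61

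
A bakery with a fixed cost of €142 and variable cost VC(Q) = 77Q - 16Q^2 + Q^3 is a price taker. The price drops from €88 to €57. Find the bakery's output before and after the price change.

Output falls from 11 to 10

AVC = 77 - 16Q + Q^2, minimized at Q = 8 where min AVC = €13. MC = 77 - 32Q + 3Q^2.
With P = €88 above the shutdown price, P = MC gives Q = 11.
At P = €57 ≥ min AVC, set P = MC: Q = 10. The firm stays open but cuts output.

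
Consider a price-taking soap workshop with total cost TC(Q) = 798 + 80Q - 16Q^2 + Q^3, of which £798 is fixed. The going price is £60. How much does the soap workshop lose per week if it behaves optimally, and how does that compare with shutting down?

Profit = -£398 at Q = 10

AVC = 80 - 16Q + Q^2; min AVC = £16 at Q = 8. Since P = £60 ≥ min AVC, the firm produces.
MC = 80 - 32Q + 3Q^2. Setting P = MC and taking the root on the rising branch gives Q* = 10.
TR = 60·10 = 600. TC = 798 + 200 = 998. Profit = 600 − 998 = -£398.
Shutting down would mean losing the fixed cost of £798, so operating at a loss of £398 is better by £400.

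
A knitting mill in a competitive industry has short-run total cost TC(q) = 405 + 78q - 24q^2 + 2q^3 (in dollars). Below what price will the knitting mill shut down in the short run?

The shutdown price is the minimum of AVC. VC = 78q - 24q^2 + 2q^3, so AVC = 78 - 24q + 2q^2.
At the minimum of AVC, MC = AVC. MC = 78 - 48q + 6q^2; setting MC = AVC gives 4q^2 - 24q = 0, so q = 6. min AVC = 6.
So the shutdown price is $6.

$6 per unit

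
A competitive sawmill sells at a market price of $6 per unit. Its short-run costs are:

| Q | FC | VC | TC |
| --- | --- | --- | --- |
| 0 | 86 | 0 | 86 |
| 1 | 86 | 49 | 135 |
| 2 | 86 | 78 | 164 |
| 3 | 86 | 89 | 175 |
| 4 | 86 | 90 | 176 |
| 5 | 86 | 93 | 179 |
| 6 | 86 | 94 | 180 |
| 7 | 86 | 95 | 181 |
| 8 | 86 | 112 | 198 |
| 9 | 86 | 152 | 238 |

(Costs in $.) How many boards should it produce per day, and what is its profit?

Profit at each row (π = 6Q − TC): Q=0: -86; Q=1: -129; Q=2: -152; Q=3: -157; Q=4: -152; Q=5: -149; Q=6: -144; Q=7: -139; Q=8: -150; Q=9: -184.
Profit is highest at Q = 0. Equivalently, the lowest AVC in the table is 95/7 ≈ $13.57 at Q = 7, and P = $6 falls below it — price never covers variable cost, so the firm shuts down and loses only its fixed cost.

Q = 0 (shut down); profit = -$86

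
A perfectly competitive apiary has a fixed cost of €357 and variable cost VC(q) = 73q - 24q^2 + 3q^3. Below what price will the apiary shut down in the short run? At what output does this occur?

€25 per unit, at q = 4

The shutdown price is the minimum of AVC. VC = 73q - 24q^2 + 3q^3, so AVC = 73 - 24q + 3q^2.
At the minimum of AVC, MC = AVC. MC = 73 - 48q + 9q^2; setting MC = AVC gives 6q^2 - 24q = 0, so q = 4. min AVC = 25.
So the shutdown price is €25.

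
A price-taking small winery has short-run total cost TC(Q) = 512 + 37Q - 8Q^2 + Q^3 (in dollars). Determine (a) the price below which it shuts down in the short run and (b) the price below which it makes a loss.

AVC = 37 - 8Q + Q^2; minimized at Q = 4, giving min AVC = $21. That is the shutdown price.
ATC = 512/Q + 37 - 8Q + Q^2. Setting dATC/dQ = −512/Q^2 − 8 + 2Q = 0 gives Q = 8 (since 2·8^3 − 8·8^2 = 512).
min ATC = 512/8 + 37 − 8·8 + 8^2 = $101. That is the break-even price.
Between these two prices the firm operates at a loss; above $101 it earns a profit.

Shutdown price = $21; break-even price = $101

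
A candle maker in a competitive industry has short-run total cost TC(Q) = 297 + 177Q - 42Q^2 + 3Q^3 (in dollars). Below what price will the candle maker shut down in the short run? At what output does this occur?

The firm shuts down when price falls below the minimum of average variable cost. AVC = VC/Q = 177 - 42Q + 3Q^2.
At the minimum of AVC, MC = AVC. MC = 177 - 84Q + 9Q^2; setting MC = AVC gives 6Q^2 - 42Q = 0, so Q = 7. min AVC = 30.
The firm shuts down for any P below $30.

$30 per unit, at Q = 7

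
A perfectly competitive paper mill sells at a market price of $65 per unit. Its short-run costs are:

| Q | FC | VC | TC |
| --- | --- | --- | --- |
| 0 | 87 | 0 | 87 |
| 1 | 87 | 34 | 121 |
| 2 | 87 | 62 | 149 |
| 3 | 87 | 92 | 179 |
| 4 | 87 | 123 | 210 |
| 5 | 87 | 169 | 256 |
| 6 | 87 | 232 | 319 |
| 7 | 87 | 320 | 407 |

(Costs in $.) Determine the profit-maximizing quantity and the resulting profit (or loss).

Q = 6; profit = $71

Tabulate TR − TC: Q=0: -87; Q=1: -56; Q=2: -19; Q=3: 16; Q=4: 50; Q=5: 69; Q=6: 71; Q=7: 48.
Profit is maximized at Q = 6. AVC there is 232/6 = $38.67 ≤ P, so producing beats shutting down (which would give -$87).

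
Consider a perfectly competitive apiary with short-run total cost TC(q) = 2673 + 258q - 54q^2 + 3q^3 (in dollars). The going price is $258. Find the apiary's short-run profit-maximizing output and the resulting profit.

Profit = -$81 at q = 12

AVC = 258 - 54q + 3q^2 has its minimum $15 at q = 9; price $258 clears that bar, so the firm operates.
MC = 258 - 108q + 9q^2. Setting P = MC and taking the root on the rising branch gives q* = 12.
TR = 258·12 = 3096. TC = 2673 + 504 = 3177. Profit = 3096 − 3177 = -$81.
That loss of $81 beats the $2673 the firm would lose by shutting down; producing recovers $2592 of fixed cost.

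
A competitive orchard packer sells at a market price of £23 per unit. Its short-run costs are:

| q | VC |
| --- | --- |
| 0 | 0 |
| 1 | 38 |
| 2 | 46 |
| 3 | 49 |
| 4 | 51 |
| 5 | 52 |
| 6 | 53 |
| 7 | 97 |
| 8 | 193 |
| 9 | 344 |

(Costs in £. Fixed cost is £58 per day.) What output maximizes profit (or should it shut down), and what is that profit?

Compute π = P·q − TC at each output: q=0: -58; q=1: -73; q=2: -58; q=3: -38; q=4: -17; q=5: 5; q=6: 27; q=7: 6; q=8: -67; q=9: -195.
Profit is maximized at q = 6. AVC there is 53/6 = £8.83 ≤ P, so producing beats shutting down (which would give -£58).

q = 6; profit = £27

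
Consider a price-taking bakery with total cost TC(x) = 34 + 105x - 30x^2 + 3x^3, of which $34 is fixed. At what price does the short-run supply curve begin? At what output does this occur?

Short-run supply begins at min AVC. From VC = 105x - 30x^2 + 3x^3, AVC = 105 - 30x + 3x^2.
At the minimum of AVC, MC = AVC. MC = 105 - 60x + 9x^2; setting MC = AVC gives 6x^2 - 30x = 0, so x = 5. min AVC = 30.
So the shutdown price is $30.

$30 per unit, at x = 5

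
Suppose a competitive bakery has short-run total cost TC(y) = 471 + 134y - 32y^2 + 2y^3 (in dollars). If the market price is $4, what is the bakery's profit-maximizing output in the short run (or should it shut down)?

Shut down

From TC, MC = TC'(y) = 134 - 64y + 6y^2 and AVC = VC/y = 134 - 32y + 2y^2.
AVC is minimized where dAVC/dy = -32 + 4y = 0, at y = 8; min AVC = 134 - 32·8 + 2·8^2 = $6.
P = $4 lies below min AVC = $6; no output level covers variable cost.
Shutting down limits the loss to fixed cost, $471.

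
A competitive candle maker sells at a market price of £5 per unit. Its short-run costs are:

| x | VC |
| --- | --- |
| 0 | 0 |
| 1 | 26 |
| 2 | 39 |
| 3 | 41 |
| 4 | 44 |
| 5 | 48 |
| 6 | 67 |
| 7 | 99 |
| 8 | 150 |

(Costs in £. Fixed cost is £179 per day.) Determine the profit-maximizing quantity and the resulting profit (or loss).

Tabulate TR − TC: x=0: -179; x=1: -200; x=2: -208; x=3: -205; x=4: -203; x=5: -202; x=6: -216; x=7: -243; x=8: -289.
Profit is highest at x = 0. Equivalently, the lowest AVC in the table is 48/5 ≈ £9.60 at x = 5, and P = £5 falls below it — price never covers variable cost, so the firm shuts down and loses only its fixed cost.

x = 0 (shut down); profit = -£179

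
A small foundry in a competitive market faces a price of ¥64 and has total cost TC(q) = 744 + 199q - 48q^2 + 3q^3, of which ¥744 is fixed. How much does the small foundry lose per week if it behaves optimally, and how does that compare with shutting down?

Profit = -¥258 at q = 9

AVC = 199 - 48q + 3q^2; min AVC = ¥7 at q = 8. Since P = ¥64 ≥ min AVC, the firm produces.
MC = 199 - 96q + 9q^2. Setting P = MC and taking the root on the rising branch gives q* = 9.
TR = 64·9 = 576. TC = 744 + 90 = 834. Profit = 576 − 834 = -¥258.
Shutting down would mean losing the fixed cost of ¥744, so operating at a loss of ¥258 is better by ¥486.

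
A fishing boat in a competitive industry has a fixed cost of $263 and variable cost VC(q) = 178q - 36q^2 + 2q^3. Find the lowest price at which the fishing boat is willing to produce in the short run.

The shutdown price is the minimum of AVC. VC = 178q - 36q^2 + 2q^3, so AVC = 178 - 36q + 2q^2.
dAVC/dq = -36 + 4q = 0 gives q = 9. min AVC = 178 - 36·9 + 2·9^2 = 16.
For P < $16 the firm produces nothing.

$16 per unit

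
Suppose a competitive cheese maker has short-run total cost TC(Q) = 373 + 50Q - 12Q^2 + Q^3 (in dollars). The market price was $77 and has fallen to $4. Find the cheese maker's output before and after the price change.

MC = 50 - 24Q + 3Q^2; the shutdown threshold is min AVC = $14 (at Q = 6).
At P = $77 ≥ min AVC, set P = MC on the rising branch: Q = 9.
At P = $4 < min AVC = $14, price no longer covers variable cost at any output, so the firm shuts down: Q = 0.

Output falls from 9 to 0 (the firm shuts down)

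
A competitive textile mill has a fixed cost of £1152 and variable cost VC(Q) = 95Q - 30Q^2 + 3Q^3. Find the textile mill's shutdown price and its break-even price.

AVC = 95 - 30Q + 3Q^2; minimized at Q = 5, giving min AVC = £20. That is the shutdown price.
ATC = 1152/Q + 95 - 30Q + 3Q^2. Setting dATC/dQ = −1152/Q^2 − 30 + 6Q = 0 gives Q = 8 (since 6·8^3 − 30·8^2 = 1152).
min ATC = 1152/8 + 95 − 30·8 + 3·8^2 = £191. That is the break-even price.
Between these two prices the firm operates at a loss; above £191 it earns a profit.

Shutdown price = £20; break-even price = £191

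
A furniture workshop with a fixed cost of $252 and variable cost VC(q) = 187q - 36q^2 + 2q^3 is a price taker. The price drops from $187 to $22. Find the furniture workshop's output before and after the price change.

MC = 187 - 72q + 6q^2; the shutdown threshold is min AVC = $25 (at q = 9).
At P = $187 ≥ min AVC, set P = MC on the rising branch: q = 12.
At P = $22 < min AVC = $25, price no longer covers variable cost at any output, so the firm shuts down: q = 0.

Output falls from 12 to 0 (the firm shuts down)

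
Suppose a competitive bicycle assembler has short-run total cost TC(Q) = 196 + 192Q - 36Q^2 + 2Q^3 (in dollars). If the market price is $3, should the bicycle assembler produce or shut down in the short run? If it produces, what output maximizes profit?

Shut down

Variable cost is VC = 192Q - 36Q^2 + 2Q^3, so AVC = VC/Q = 192 - 36Q + 2Q^2 and MC = dTC/dQ = 192 - 72Q + 6Q^2.
AVC hits its minimum where MC = AVC, at Q = 9, giving min AVC = 192 - 36·9 + 2·9^2 = $30.
With P < min AVC ($3 < $30), every unit sold adds to the loss.
The firm minimizes its loss by shutting down and losing only its fixed cost of $196.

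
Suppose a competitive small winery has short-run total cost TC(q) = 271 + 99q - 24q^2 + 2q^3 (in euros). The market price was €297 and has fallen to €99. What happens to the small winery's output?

AVC = 99 - 24q + 2q^2, minimized at q = 6 where min AVC = €27. MC = 99 - 48q + 6q^2.
With P = €297 above the shutdown price, P = MC gives q = 11.
At P = €99 ≥ min AVC, set P = MC: q = 8. The firm stays open but cuts output.

Output falls from 11 to 8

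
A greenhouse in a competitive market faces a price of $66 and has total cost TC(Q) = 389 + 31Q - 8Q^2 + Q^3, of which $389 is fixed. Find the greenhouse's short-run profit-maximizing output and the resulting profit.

AVC = 31 - 8Q + Q^2 has its minimum $15 at Q = 4; price $66 clears that bar, so the firm operates.
With MC = 31 - 16Q + 3Q^2, P = MC on the upward-sloping part at Q* = 7.
TR = 66·7 = 462. TC = 389 + 168 = 557. Profit = 462 − 557 = -$95.
By producing, the firm covers all variable cost plus $294 of fixed cost; shutting down would lose the full $389.

Profit = -$95 at Q = 7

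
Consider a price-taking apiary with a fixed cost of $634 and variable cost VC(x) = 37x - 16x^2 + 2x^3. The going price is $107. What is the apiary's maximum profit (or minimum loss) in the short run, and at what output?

Profit = -$46 at x = 7

AVC = 37 - 16x + 2x^2 has its minimum $5 at x = 4; price $107 clears that bar, so the firm operates.
With MC = 37 - 32x + 6x^2, P = MC on the upward-sloping part at x* = 7.
TR = 107·7 = 749. TC = 634 + 161 = 795. Profit = 749 − 795 = -$46.
By producing, the firm covers all variable cost plus $588 of fixed cost; shutting down would lose the full $634.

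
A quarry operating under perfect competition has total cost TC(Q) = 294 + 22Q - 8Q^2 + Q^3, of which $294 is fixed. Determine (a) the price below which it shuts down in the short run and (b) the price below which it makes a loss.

AVC = 22 - 8Q + Q^2; minimized at Q = 4, giving min AVC = $6. That is the shutdown price.
ATC = 294/Q + 22 - 8Q + Q^2. Setting dATC/dQ = −294/Q^2 − 8 + 2Q = 0 gives Q = 7 (since 2·7^3 − 8·7^2 = 294).
min ATC = 294/7 + 22 − 8·7 + 7^2 = $57. That is the break-even price.
For $6 ≤ P < $57 the firm produces at a loss; below $6 it shuts down.

Shutdown price = $6; break-even price = $57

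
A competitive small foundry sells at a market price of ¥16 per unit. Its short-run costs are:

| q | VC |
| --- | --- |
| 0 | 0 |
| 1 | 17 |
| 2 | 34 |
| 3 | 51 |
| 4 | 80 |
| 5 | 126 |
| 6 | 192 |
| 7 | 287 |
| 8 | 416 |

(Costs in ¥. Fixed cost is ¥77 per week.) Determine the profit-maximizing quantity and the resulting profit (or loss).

Profit at each row (π = 16q − TC): q=0: -77; q=1: -78; q=2: -79; q=3: -80; q=4: -93; q=5: -123; q=6: -173; q=7: -252; q=8: -365.
Profit is highest at q = 0. Equivalently, the lowest AVC in the table is 17/1 ≈ ¥17 at q = 1, and P = ¥16 falls below it — price never covers variable cost, so the firm shuts down and loses only its fixed cost.

q = 0 (shut down); profit = -¥77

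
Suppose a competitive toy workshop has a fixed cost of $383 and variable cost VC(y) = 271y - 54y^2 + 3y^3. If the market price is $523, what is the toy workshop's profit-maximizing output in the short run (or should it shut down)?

Produce at y = 14

Strip out fixed cost: VC = 271y - 54y^2 + 3y^3. Then AVC = 271 - 54y + 3y^2 and MC = 271 - 108y + 9y^2.
AVC is minimized where dAVC/dy = -54 + 6y = 0, at y = 9; min AVC = 271 - 54·9 + 3·9^2 = $28.
P = $523 exceeds min AVC = $28, so the firm stays open.
Set P = MC: 523 = 271 - 108y + 9y^2 → -252 - 108y + 9y^2 = 0. The roots are y = -2 and y = 14; the profit-maximizing output is on the rising part of MC, so y* = 14.
Check: AVC at y = 14 is $103 ≤ P, so revenue covers variable cost.
Profit = P·y − TC = 523·14 − 1825 = $5497.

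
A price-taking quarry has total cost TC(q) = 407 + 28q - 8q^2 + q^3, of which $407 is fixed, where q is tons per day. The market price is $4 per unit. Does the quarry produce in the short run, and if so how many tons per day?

From TC, MC = TC'(q) = 28 - 16q + 3q^2 and AVC = VC/q = 28 - 8q + q^2.
The AVC parabola has its vertex at q = 8/2 = 4, where AVC = 28 - 8·4 + 4^2 = $12.
Since P = $4 < min AVC = $12, price fails to cover variable cost at any output.
Shutting down limits the loss to fixed cost, $407.

Shut down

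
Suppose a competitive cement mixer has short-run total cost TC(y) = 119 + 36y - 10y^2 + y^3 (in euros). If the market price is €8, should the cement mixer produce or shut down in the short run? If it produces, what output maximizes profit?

Strip out fixed cost: VC = 36y - 10y^2 + y^3. Then AVC = 36 - 10y + y^2 and MC = 36 - 20y + 3y^2.
AVC is minimized where dAVC/dy = -10 + 2y = 0, at y = 5; min AVC = 36 - 10·5 + 5^2 = €11.
With P < min AVC (€8 < €11), every unit sold adds to the loss.
Shutting down limits the loss to fixed cost, €119.

Shut down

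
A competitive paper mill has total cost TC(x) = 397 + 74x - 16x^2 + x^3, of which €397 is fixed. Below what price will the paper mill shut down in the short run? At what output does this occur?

€10 per unit, at x = 8

The firm shuts down when price falls below the minimum of average variable cost. AVC = VC/x = 74 - 16x + x^2.
At the minimum of AVC, MC = AVC. MC = 74 - 32x + 3x^2; setting MC = AVC gives 2x^2 - 16x = 0, so x = 8. min AVC = 10.
So the shutdown price is €10.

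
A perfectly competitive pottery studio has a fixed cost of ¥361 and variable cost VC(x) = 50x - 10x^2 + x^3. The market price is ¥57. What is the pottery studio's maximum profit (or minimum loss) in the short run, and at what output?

Profit = -¥165 at x = 7

AVC = 50 - 10x + x^2; min AVC = ¥25 at x = 5. Since P = ¥57 ≥ min AVC, the firm produces.
With MC = 50 - 20x + 3x^2, P = MC on the upward-sloping part at x* = 7.
TR = 57·7 = 399. TC = 361 + 203 = 564. Profit = 399 − 564 = -¥165.
That loss of ¥165 beats the ¥361 the firm would lose by shutting down; producing recovers ¥196 of fixed cost.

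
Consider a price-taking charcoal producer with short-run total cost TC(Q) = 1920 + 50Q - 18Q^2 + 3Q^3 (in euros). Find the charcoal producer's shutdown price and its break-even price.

Shutdown price = €23; break-even price = €338

AVC = 50 - 18Q + 3Q^2; minimized at Q = 3, giving min AVC = €23. That is the shutdown price.
ATC = 1920/Q + 50 - 18Q + 3Q^2. Setting dATC/dQ = −1920/Q^2 − 18 + 6Q = 0 gives Q = 8 (since 6·8^3 − 18·8^2 = 1920).
min ATC = 1920/8 + 50 − 18·8 + 3·8^2 = €338. That is the break-even price.
For €23 ≤ P < €338 the firm produces at a loss; below €23 it shuts down.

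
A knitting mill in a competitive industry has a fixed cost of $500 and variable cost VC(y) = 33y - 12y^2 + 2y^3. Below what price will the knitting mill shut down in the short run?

$15 per unit

The firm shuts down when price falls below the minimum of average variable cost. AVC = VC/y = 33 - 12y + 2y^2.
dAVC/dy = -12 + 4y = 0 gives y = 3. min AVC = 33 - 12·3 + 2·3^2 = 15.
So the shutdown price is $15.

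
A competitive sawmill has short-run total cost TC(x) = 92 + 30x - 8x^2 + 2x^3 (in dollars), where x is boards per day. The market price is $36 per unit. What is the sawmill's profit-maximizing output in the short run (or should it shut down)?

Produce at x = 3

From TC, MC = TC'(x) = 30 - 16x + 6x^2 and AVC = VC/x = 30 - 8x + 2x^2.
AVC hits its minimum where MC = AVC, at x = 2, giving min AVC = 30 - 8·2 + 2·2^2 = $22.
P = $36 exceeds min AVC = $22, so the firm stays open.
P = MC gives -6 - 16x + 6x^2 = 0, with roots -1/3 and 3. Take the larger (rising MC): x* = 3.
Check: AVC at x = 3 is $24 ≤ P, so revenue covers variable cost.
Profit = P·x − TC = 36·3 − 164 = -$56, a loss, but smaller than the $92 fixed cost the firm would lose by shutting down.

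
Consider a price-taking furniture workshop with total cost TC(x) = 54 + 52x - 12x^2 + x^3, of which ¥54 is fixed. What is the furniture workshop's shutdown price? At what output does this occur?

Short-run supply begins at min AVC. From VC = 52x - 12x^2 + x^3, AVC = 52 - 12x + x^2.
dAVC/dx = -12 + 2x = 0 gives x = 6. min AVC = 52 - 12·6 + 6^2 = 16.
For P < ¥16 the firm produces nothing.

¥16 per unit, at x = 6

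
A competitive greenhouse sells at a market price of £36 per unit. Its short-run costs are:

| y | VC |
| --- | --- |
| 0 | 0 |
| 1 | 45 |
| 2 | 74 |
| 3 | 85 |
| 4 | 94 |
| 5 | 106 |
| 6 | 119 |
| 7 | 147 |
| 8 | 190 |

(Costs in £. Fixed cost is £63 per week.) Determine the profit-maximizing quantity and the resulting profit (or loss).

Tabulate TR − TC: y=0: -63; y=1: -72; y=2: -65; y=3: -40; y=4: -13; y=5: 11; y=6: 34; y=7: 42; y=8: 35.
Profit is maximized at y = 7. AVC there is 147/7 = £21 ≤ P, so producing beats shutting down (which would give -£63).

y = 7; profit = £42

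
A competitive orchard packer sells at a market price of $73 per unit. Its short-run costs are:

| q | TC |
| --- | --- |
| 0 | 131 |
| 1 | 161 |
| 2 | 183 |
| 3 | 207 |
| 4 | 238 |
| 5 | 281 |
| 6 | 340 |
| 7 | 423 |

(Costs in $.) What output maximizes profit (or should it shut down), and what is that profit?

Tabulate TR − TC: q=0: -131; q=1: -88; q=2: -37; q=3: 12; q=4: 54; q=5: 84; q=6: 98; q=7: 88.
Profit is maximized at q = 6. AVC there is 209/6 = $34.83 ≤ P, so producing beats shutting down (which would give -$131).

q = 6; profit = $98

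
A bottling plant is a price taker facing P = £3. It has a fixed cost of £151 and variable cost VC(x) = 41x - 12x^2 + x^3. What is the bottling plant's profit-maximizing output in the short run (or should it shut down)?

Variable cost is VC = 41x - 12x^2 + x^3, so AVC = VC/x = 41 - 12x + x^2 and MC = dTC/dx = 41 - 24x + 3x^2.
The AVC parabola has its vertex at x = 12/2 = 6, where AVC = 41 - 12·6 + 6^2 = £5.
P = £3 lies below min AVC = £5; no output level covers variable cost.
Best response: produce nothing and absorb the £151 fixed cost.

Shut down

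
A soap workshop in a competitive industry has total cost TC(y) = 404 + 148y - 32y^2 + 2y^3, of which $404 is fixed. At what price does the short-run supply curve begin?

$20 per unit

The shutdown price is the minimum of AVC. VC = 148y - 32y^2 + 2y^3, so AVC = 148 - 32y + 2y^2.
At the minimum of AVC, MC = AVC. MC = 148 - 64y + 6y^2; setting MC = AVC gives 4y^2 - 32y = 0, so y = 8. min AVC = 20.
The firm shuts down for any P below $20.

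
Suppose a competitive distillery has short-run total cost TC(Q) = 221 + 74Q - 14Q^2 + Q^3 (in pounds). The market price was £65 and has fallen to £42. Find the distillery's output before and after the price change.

Output falls from 9 to 8

AVC = 74 - 14Q + Q^2, minimized at Q = 7 where min AVC = £25. MC = 74 - 28Q + 3Q^2.
At P = £65 ≥ min AVC, set P = MC on the rising branch: Q = 9.
At P = £42 ≥ min AVC, set P = MC: Q = 8. The firm stays open but cuts output.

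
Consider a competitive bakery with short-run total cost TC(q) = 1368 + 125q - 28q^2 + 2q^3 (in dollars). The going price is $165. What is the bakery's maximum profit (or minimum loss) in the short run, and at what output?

AVC = 125 - 28q + 2q^2; min AVC = $27 at q = 7. Since P = $165 ≥ min AVC, the firm produces.
MC = 125 - 56q + 6q^2. Setting P = MC and taking the root on the rising branch gives q* = 10.
TR = 165·10 = 1650. TC = 1368 + 450 = 1818. Profit = 1650 − 1818 = -$168.
That loss of $168 beats the $1368 the firm would lose by shutting down; producing recovers $1200 of fixed cost.

Profit = -$168 at q = 10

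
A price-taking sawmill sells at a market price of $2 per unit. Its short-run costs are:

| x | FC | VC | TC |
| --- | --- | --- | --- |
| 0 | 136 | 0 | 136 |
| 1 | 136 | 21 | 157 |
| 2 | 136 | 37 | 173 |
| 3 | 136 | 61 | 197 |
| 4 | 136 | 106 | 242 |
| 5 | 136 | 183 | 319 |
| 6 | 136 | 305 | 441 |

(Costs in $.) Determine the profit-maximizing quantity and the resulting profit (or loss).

x = 0 (shut down); profit = -$136

Profit at each row (π = 2x − TC): x=0: -136; x=1: -155; x=2: -169; x=3: -191; x=4: -234; x=5: -309; x=6: -429.
Profit is highest at x = 0. Equivalently, the lowest AVC in the table is 37/2 ≈ $18.50 at x = 2, and P = $2 falls below it — price never covers variable cost, so the firm shuts down and loses only its fixed cost.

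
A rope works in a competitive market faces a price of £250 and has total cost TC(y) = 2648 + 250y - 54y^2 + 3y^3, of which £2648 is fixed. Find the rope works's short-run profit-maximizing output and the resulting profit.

Profit = -£56 at y = 12

AVC = 250 - 54y + 3y^2; min AVC = £7 at y = 9. Since P = £250 ≥ min AVC, the firm produces.
With MC = 250 - 108y + 9y^2, P = MC on the upward-sloping part at y* = 12.
TR = 250·12 = 3000. TC = 2648 + 408 = 3056. Profit = 3000 − 3056 = -£56.
Shutting down would mean losing the fixed cost of £2648, so operating at a loss of £56 is better by £2592.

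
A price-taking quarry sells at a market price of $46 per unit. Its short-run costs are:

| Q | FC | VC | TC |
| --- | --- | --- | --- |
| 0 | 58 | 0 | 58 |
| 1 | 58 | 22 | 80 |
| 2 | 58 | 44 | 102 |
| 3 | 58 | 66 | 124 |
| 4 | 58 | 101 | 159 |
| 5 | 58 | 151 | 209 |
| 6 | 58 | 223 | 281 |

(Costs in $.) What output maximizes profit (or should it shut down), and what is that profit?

Q = 4; profit = $25

Tabulate TR − TC: Q=0: -58; Q=1: -34; Q=2: -10; Q=3: 14; Q=4: 25; Q=5: 21; Q=6: -5.
Profit is maximized at Q = 4. AVC there is 101/4 = $25.25 ≤ P, so producing beats shutting down (which would give -$58).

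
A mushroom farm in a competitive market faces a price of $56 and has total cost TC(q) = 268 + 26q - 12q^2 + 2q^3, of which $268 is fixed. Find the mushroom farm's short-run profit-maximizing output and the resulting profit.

Profit = -$68 at q = 5

AVC = 26 - 12q + 2q^2; min AVC = $8 at q = 3. Since P = $56 ≥ min AVC, the firm produces.
With MC = 26 - 24q + 6q^2, P = MC on the upward-sloping part at q* = 5.
TR = 56·5 = 280. TC = 268 + 80 = 348. Profit = 280 − 348 = -$68.
That loss of $68 beats the $268 the firm would lose by shutting down; producing recovers $200 of fixed cost.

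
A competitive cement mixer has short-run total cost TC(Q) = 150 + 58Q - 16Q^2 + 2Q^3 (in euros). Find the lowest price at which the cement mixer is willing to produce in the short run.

The firm shuts down when price falls below the minimum of average variable cost. AVC = VC/Q = 58 - 16Q + 2Q^2.
At the minimum of AVC, MC = AVC. MC = 58 - 32Q + 6Q^2; setting MC = AVC gives 4Q^2 - 16Q = 0, so Q = 4. min AVC = 26.
For P < €26 the firm produces nothing.

€26 per unit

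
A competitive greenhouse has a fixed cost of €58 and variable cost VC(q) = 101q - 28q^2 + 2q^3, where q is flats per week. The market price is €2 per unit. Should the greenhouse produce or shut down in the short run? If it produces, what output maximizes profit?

Strip out fixed cost: VC = 101q - 28q^2 + 2q^3. Then AVC = 101 - 28q + 2q^2 and MC = 101 - 56q + 6q^2.
AVC hits its minimum where MC = AVC, at q = 7, giving min AVC = 101 - 28·7 + 2·7^2 = €3.
P = €2 lies below min AVC = €3; no output level covers variable cost.
The firm minimizes its loss by shutting down and losing only its fixed cost of €58.

Shut down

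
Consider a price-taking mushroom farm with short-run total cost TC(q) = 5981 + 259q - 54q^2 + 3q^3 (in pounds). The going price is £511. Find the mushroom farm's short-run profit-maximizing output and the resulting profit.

AVC = 259 - 54q + 3q^2; min AVC = £16 at q = 9. Since P = £511 ≥ min AVC, the firm produces.
MC = 259 - 108q + 9q^2. Setting P = MC and taking the root on the rising branch gives q* = 14.
TR = 511·14 = 7154. TC = 5981 + 1274 = 7255. Profit = 7154 − 7255 = -£101.
Shutting down would mean losing the fixed cost of £5981, so operating at a loss of £101 is better by £5880.

Profit = -£101 at q = 14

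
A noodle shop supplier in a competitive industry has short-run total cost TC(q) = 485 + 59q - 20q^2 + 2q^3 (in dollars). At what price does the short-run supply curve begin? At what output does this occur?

$9 per unit, at q = 5

The shutdown price is the minimum of AVC. VC = 59q - 20q^2 + 2q^3, so AVC = 59 - 20q + 2q^2.
At the minimum of AVC, MC = AVC. MC = 59 - 40q + 6q^2; setting MC = AVC gives 4q^2 - 20q = 0, so q = 5. min AVC = 9.
The firm shuts down for any P below $9.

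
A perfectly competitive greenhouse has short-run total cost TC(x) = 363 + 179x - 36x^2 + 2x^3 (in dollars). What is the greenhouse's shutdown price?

$17 per unit

Short-run supply begins at min AVC. From VC = 179x - 36x^2 + 2x^3, AVC = 179 - 36x + 2x^2.
At the minimum of AVC, MC = AVC. MC = 179 - 72x + 6x^2; setting MC = AVC gives 4x^2 - 36x = 0, so x = 9. min AVC = 17.
The firm shuts down for any P below $17.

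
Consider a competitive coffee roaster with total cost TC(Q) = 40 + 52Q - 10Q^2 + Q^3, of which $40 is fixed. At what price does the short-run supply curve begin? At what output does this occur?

$27 per unit, at Q = 5

The shutdown price is the minimum of AVC. VC = 52Q - 10Q^2 + Q^3, so AVC = 52 - 10Q + Q^2.
dAVC/dQ = -10 + 2Q = 0 gives Q = 5. min AVC = 52 - 10·5 + 5^2 = 27.
The firm shuts down for any P below $27.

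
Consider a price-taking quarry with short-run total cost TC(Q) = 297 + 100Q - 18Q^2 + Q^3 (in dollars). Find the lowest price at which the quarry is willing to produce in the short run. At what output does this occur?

$19 per unit, at Q = 9

Short-run supply begins at min AVC. From VC = 100Q - 18Q^2 + Q^3, AVC = 100 - 18Q + Q^2.
At the minimum of AVC, MC = AVC. MC = 100 - 36Q + 3Q^2; setting MC = AVC gives 2Q^2 - 18Q = 0, so Q = 9. min AVC = 19.
So the shutdown price is $19.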